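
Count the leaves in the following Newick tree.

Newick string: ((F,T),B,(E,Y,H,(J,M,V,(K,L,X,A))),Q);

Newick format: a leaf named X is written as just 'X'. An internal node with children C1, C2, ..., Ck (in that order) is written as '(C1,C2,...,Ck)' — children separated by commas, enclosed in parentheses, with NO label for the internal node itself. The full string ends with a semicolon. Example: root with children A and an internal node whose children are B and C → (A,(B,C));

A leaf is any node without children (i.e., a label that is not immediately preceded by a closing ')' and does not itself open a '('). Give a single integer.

Answer: 14

Derivation:
Newick: ((F,T),B,(E,Y,H,(J,M,V,(K,L,X,A))),Q);
Scan left-to-right; a leaf is any maximal label run not followed by '(':
  pos 2: leaf 'F' → count = 1
  pos 4: leaf 'T' → count = 2
  pos 7: leaf 'B' → count = 3
  pos 10: leaf 'E' → count = 4
  pos 12: leaf 'Y' → count = 5
  pos 14: leaf 'H' → count = 6
  pos 17: leaf 'J' → count = 7
  pos 19: leaf 'M' → count = 8
  pos 21: leaf 'V' → count = 9
  pos 24: leaf 'K' → count = 10
  pos 26: leaf 'L' → count = 11
  pos 28: leaf 'X' → count = 12
  pos 30: leaf 'A' → count = 13
  pos 35: leaf 'Q' → count = 14
Total leaves: 14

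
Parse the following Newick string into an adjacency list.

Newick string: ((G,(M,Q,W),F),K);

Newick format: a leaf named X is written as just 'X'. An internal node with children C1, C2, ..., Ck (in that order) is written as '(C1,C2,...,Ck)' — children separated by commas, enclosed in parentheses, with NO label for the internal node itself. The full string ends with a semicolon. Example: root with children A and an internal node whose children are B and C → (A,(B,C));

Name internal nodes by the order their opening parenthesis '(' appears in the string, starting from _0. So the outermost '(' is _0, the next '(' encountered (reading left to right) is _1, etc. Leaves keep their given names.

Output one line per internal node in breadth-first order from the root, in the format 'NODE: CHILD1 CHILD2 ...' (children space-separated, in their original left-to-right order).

Input: ((G,(M,Q,W),F),K);
Scanning left-to-right, naming '(' by encounter order:
  pos 0: '(' -> open internal node _0 (depth 1)
  pos 1: '(' -> open internal node _1 (depth 2)
  pos 4: '(' -> open internal node _2 (depth 3)
  pos 10: ')' -> close internal node _2 (now at depth 2)
  pos 13: ')' -> close internal node _1 (now at depth 1)
  pos 16: ')' -> close internal node _0 (now at depth 0)
Total internal nodes: 3
BFS adjacency from root:
  _0: _1 K
  _1: G _2 F
  _2: M Q W

Answer: _0: _1 K
_1: G _2 F
_2: M Q W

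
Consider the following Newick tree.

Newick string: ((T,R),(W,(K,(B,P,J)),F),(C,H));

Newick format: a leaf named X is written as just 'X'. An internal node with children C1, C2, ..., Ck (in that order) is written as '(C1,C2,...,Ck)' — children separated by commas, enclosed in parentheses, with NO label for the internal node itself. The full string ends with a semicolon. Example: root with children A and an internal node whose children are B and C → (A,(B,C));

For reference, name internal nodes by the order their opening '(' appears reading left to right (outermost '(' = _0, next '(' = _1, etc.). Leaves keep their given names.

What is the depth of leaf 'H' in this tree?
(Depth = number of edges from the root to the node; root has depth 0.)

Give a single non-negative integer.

Answer: 2

Derivation:
Newick: ((T,R),(W,(K,(B,P,J)),F),(C,H));
Naming internals by '(' encounter order: outermost '(' = _0, next = _1, ...
Query node: H
Path from root: _0 -> _5 -> H
Depth of H: 2 (number of edges from root)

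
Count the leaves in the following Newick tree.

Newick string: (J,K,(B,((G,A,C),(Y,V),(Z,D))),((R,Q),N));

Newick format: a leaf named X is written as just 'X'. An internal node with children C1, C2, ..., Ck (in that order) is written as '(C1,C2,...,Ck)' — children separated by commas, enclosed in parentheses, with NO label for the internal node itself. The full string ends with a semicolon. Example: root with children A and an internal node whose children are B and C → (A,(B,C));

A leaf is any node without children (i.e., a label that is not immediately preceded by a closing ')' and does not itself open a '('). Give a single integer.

Answer: 13

Derivation:
Newick: (J,K,(B,((G,A,C),(Y,V),(Z,D))),((R,Q),N));
Scan left-to-right; a leaf is any maximal label run not followed by '(':
  pos 1: leaf 'J' → count = 1
  pos 3: leaf 'K' → count = 2
  pos 6: leaf 'B' → count = 3
  pos 10: leaf 'G' → count = 4
  pos 12: leaf 'A' → count = 5
  pos 14: leaf 'C' → count = 6
  pos 18: leaf 'Y' → count = 7
  pos 20: leaf 'V' → count = 8
  pos 24: leaf 'Z' → count = 9
  pos 26: leaf 'D' → count = 10
  pos 33: leaf 'R' → count = 11
  pos 35: leaf 'Q' → count = 12
  pos 38: leaf 'N' → count = 13
Total leaves: 13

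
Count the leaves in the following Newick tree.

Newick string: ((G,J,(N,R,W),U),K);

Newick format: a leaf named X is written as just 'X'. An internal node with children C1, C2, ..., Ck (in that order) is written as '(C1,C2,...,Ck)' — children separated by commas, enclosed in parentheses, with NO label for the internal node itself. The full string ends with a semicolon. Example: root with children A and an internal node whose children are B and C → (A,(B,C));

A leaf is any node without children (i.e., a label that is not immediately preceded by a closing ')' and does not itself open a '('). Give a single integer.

Newick: ((G,J,(N,R,W),U),K);
Scan left-to-right; a leaf is any maximal label run not followed by '(':
  pos 2: leaf 'G' → count = 1
  pos 4: leaf 'J' → count = 2
  pos 7: leaf 'N' → count = 3
  pos 9: leaf 'R' → count = 4
  pos 11: leaf 'W' → count = 5
  pos 14: leaf 'U' → count = 6
  pos 17: leaf 'K' → count = 7
Total leaves: 7

Answer: 7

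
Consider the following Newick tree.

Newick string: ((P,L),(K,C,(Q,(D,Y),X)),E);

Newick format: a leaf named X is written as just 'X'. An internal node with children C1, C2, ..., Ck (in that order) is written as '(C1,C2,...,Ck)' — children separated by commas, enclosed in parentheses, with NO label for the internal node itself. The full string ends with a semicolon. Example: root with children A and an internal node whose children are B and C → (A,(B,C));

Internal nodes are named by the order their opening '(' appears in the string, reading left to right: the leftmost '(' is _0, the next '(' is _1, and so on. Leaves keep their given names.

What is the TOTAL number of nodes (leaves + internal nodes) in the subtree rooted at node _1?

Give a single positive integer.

Answer: 3

Derivation:
Newick: ((P,L),(K,C,(Q,(D,Y),X)),E);
Locate _1: it is the '(' at position 1 (the 2nd '(' reading left to right).
Query: subtree rooted at _1
_1: subtree_size = 1 + 2
  P: subtree_size = 1 + 0
  L: subtree_size = 1 + 0
Total subtree size of _1: 3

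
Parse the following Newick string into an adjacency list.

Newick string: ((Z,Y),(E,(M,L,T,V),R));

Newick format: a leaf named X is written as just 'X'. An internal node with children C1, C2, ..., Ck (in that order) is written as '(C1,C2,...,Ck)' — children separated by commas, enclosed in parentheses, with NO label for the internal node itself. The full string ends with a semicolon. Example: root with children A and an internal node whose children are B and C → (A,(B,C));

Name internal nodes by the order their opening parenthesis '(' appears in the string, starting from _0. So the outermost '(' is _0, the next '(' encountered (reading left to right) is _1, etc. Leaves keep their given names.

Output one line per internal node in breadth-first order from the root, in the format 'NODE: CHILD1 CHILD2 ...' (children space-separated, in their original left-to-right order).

Input: ((Z,Y),(E,(M,L,T,V),R));
Scanning left-to-right, naming '(' by encounter order:
  pos 0: '(' -> open internal node _0 (depth 1)
  pos 1: '(' -> open internal node _1 (depth 2)
  pos 5: ')' -> close internal node _1 (now at depth 1)
  pos 7: '(' -> open internal node _2 (depth 2)
  pos 10: '(' -> open internal node _3 (depth 3)
  pos 18: ')' -> close internal node _3 (now at depth 2)
  pos 21: ')' -> close internal node _2 (now at depth 1)
  pos 22: ')' -> close internal node _0 (now at depth 0)
Total internal nodes: 4
BFS adjacency from root:
  _0: _1 _2
  _1: Z Y
  _2: E _3 R
  _3: M L T V

Answer: _0: _1 _2
_1: Z Y
_2: E _3 R
_3: M L T V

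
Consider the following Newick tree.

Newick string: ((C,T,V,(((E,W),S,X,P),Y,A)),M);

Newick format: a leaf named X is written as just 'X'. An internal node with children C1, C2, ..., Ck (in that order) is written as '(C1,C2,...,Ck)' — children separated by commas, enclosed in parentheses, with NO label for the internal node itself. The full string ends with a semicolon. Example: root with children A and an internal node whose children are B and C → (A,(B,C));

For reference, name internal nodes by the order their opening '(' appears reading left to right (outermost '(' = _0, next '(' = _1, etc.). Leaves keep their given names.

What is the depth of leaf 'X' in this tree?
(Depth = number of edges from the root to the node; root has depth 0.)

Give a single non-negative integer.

Answer: 4

Derivation:
Newick: ((C,T,V,(((E,W),S,X,P),Y,A)),M);
Naming internals by '(' encounter order: outermost '(' = _0, next = _1, ...
Query node: X
Path from root: _0 -> _1 -> _2 -> _3 -> X
Depth of X: 4 (number of edges from root)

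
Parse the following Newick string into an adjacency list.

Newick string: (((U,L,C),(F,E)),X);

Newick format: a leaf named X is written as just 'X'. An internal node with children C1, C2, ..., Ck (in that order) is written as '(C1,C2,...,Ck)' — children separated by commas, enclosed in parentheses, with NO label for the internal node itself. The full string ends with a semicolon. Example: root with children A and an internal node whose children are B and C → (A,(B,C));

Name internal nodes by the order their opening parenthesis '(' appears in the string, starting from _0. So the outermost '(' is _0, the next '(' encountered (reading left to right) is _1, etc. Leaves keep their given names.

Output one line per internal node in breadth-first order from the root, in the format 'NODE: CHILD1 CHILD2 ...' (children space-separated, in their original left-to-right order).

Answer: _0: _1 X
_1: _2 _3
_2: U L C
_3: F E

Derivation:
Input: (((U,L,C),(F,E)),X);
Scanning left-to-right, naming '(' by encounter order:
  pos 0: '(' -> open internal node _0 (depth 1)
  pos 1: '(' -> open internal node _1 (depth 2)
  pos 2: '(' -> open internal node _2 (depth 3)
  pos 8: ')' -> close internal node _2 (now at depth 2)
  pos 10: '(' -> open internal node _3 (depth 3)
  pos 14: ')' -> close internal node _3 (now at depth 2)
  pos 15: ')' -> close internal node _1 (now at depth 1)
  pos 18: ')' -> close internal node _0 (now at depth 0)
Total internal nodes: 4
BFS adjacency from root:
  _0: _1 X
  _1: _2 _3
  _2: U L C
  _3: F E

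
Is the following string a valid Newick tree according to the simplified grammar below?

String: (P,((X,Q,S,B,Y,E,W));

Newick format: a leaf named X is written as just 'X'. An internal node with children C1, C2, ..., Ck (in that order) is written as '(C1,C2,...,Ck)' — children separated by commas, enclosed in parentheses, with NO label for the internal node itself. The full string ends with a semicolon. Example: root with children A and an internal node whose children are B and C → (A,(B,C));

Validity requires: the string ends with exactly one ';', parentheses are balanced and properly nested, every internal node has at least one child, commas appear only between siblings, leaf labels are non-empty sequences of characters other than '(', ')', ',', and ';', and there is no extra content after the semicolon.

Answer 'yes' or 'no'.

Input: (P,((X,Q,S,B,Y,E,W));
Paren balance: 3 '(' vs 2 ')' MISMATCH
Ends with single ';': True
Full parse: FAILS (expected , or ) at pos 20)
Valid: False

Answer: no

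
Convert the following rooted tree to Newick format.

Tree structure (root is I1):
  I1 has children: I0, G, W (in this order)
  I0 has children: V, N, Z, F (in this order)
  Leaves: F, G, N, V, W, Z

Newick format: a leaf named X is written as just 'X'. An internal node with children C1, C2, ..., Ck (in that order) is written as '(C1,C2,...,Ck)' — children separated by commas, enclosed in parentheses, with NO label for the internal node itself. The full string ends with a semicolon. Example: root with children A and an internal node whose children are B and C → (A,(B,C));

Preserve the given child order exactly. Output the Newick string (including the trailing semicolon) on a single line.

internal I1 with children ['I0', 'G', 'W']
  internal I0 with children ['V', 'N', 'Z', 'F']
    leaf 'V' → 'V'
    leaf 'N' → 'N'
    leaf 'Z' → 'Z'
    leaf 'F' → 'F'
  → '(V,N,Z,F)'
  leaf 'G' → 'G'
  leaf 'W' → 'W'
→ '((V,N,Z,F),G,W)'
Final: ((V,N,Z,F),G,W);

Answer: ((V,N,Z,F),G,W);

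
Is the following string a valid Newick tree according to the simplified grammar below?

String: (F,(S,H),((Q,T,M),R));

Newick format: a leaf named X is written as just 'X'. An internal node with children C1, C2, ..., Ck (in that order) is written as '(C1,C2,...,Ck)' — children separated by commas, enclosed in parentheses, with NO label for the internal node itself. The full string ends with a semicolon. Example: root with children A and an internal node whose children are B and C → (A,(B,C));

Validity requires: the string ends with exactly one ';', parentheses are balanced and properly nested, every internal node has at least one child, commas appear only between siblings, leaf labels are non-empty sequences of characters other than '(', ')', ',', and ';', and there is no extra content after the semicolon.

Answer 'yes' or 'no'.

Answer: yes

Derivation:
Input: (F,(S,H),((Q,T,M),R));
Paren balance: 4 '(' vs 4 ')' OK
Ends with single ';': True
Full parse: OK
Valid: True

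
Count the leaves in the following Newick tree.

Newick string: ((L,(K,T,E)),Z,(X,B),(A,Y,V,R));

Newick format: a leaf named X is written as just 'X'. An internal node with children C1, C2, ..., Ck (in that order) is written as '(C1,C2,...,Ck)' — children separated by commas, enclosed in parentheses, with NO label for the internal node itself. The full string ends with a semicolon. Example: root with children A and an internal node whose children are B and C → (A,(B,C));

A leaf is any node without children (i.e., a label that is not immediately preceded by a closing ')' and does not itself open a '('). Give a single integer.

Answer: 11

Derivation:
Newick: ((L,(K,T,E)),Z,(X,B),(A,Y,V,R));
Scan left-to-right; a leaf is any maximal label run not followed by '(':
  pos 2: leaf 'L' → count = 1
  pos 5: leaf 'K' → count = 2
  pos 7: leaf 'T' → count = 3
  pos 9: leaf 'E' → count = 4
  pos 13: leaf 'Z' → count = 5
  pos 16: leaf 'X' → count = 6
  pos 18: leaf 'B' → count = 7
  pos 22: leaf 'A' → count = 8
  pos 24: leaf 'Y' → count = 9
  pos 26: leaf 'V' → count = 10
  pos 28: leaf 'R' → count = 11
Total leaves: 11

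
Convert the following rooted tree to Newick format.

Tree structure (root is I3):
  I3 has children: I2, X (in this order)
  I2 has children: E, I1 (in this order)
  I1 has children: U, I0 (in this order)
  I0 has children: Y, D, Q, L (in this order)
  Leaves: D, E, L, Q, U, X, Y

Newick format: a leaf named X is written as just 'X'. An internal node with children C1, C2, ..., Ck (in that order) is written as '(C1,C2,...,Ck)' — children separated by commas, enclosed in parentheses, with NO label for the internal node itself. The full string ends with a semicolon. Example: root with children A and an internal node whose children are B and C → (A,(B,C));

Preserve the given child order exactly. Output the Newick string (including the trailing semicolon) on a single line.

internal I3 with children ['I2', 'X']
  internal I2 with children ['E', 'I1']
    leaf 'E' → 'E'
    internal I1 with children ['U', 'I0']
      leaf 'U' → 'U'
      internal I0 with children ['Y', 'D', 'Q', 'L']
        leaf 'Y' → 'Y'
        leaf 'D' → 'D'
        leaf 'Q' → 'Q'
        leaf 'L' → 'L'
      → '(Y,D,Q,L)'
    → '(U,(Y,D,Q,L))'
  → '(E,(U,(Y,D,Q,L)))'
  leaf 'X' → 'X'
→ '((E,(U,(Y,D,Q,L))),X)'
Final: ((E,(U,(Y,D,Q,L))),X);

Answer: ((E,(U,(Y,D,Q,L))),X);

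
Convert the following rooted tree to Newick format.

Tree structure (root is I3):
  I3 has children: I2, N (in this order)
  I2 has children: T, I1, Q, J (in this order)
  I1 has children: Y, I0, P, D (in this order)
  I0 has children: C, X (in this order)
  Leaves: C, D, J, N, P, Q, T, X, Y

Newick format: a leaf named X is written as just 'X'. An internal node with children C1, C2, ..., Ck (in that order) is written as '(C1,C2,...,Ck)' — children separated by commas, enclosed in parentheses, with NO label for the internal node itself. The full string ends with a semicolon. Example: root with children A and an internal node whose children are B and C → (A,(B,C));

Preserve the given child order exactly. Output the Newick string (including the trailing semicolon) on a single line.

internal I3 with children ['I2', 'N']
  internal I2 with children ['T', 'I1', 'Q', 'J']
    leaf 'T' → 'T'
    internal I1 with children ['Y', 'I0', 'P', 'D']
      leaf 'Y' → 'Y'
      internal I0 with children ['C', 'X']
        leaf 'C' → 'C'
        leaf 'X' → 'X'
      → '(C,X)'
      leaf 'P' → 'P'
      leaf 'D' → 'D'
    → '(Y,(C,X),P,D)'
    leaf 'Q' → 'Q'
    leaf 'J' → 'J'
  → '(T,(Y,(C,X),P,D),Q,J)'
  leaf 'N' → 'N'
→ '((T,(Y,(C,X),P,D),Q,J),N)'
Final: ((T,(Y,(C,X),P,D),Q,J),N);

Answer: ((T,(Y,(C,X),P,D),Q,J),N);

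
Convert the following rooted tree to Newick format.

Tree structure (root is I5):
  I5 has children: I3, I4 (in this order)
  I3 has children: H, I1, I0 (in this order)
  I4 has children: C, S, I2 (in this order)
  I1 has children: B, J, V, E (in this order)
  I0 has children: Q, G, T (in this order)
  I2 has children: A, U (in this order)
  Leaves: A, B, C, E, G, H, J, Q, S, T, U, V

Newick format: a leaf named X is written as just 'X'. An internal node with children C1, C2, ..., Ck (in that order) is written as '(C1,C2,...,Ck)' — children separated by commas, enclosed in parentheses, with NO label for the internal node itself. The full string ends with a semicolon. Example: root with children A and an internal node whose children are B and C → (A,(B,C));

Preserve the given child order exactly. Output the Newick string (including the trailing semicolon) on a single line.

internal I5 with children ['I3', 'I4']
  internal I3 with children ['H', 'I1', 'I0']
    leaf 'H' → 'H'
    internal I1 with children ['B', 'J', 'V', 'E']
      leaf 'B' → 'B'
      leaf 'J' → 'J'
      leaf 'V' → 'V'
      leaf 'E' → 'E'
    → '(B,J,V,E)'
    internal I0 with children ['Q', 'G', 'T']
      leaf 'Q' → 'Q'
      leaf 'G' → 'G'
      leaf 'T' → 'T'
    → '(Q,G,T)'
  → '(H,(B,J,V,E),(Q,G,T))'
  internal I4 with children ['C', 'S', 'I2']
    leaf 'C' → 'C'
    leaf 'S' → 'S'
    internal I2 with children ['A', 'U']
      leaf 'A' → 'A'
      leaf 'U' → 'U'
    → '(A,U)'
  → '(C,S,(A,U))'
→ '((H,(B,J,V,E),(Q,G,T)),(C,S,(A,U)))'
Final: ((H,(B,J,V,E),(Q,G,T)),(C,S,(A,U)));

Answer: ((H,(B,J,V,E),(Q,G,T)),(C,S,(A,U)));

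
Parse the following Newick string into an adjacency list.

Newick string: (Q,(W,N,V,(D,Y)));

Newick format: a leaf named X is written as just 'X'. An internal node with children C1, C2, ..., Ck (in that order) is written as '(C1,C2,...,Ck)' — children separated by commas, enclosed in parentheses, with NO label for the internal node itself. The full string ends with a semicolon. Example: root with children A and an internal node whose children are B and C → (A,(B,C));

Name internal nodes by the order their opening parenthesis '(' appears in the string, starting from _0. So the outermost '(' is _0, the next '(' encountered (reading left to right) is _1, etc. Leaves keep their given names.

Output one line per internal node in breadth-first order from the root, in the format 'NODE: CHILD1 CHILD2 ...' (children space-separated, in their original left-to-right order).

Input: (Q,(W,N,V,(D,Y)));
Scanning left-to-right, naming '(' by encounter order:
  pos 0: '(' -> open internal node _0 (depth 1)
  pos 3: '(' -> open internal node _1 (depth 2)
  pos 10: '(' -> open internal node _2 (depth 3)
  pos 14: ')' -> close internal node _2 (now at depth 2)
  pos 15: ')' -> close internal node _1 (now at depth 1)
  pos 16: ')' -> close internal node _0 (now at depth 0)
Total internal nodes: 3
BFS adjacency from root:
  _0: Q _1
  _1: W N V _2
  _2: D Y

Answer: _0: Q _1
_1: W N V _2
_2: D Y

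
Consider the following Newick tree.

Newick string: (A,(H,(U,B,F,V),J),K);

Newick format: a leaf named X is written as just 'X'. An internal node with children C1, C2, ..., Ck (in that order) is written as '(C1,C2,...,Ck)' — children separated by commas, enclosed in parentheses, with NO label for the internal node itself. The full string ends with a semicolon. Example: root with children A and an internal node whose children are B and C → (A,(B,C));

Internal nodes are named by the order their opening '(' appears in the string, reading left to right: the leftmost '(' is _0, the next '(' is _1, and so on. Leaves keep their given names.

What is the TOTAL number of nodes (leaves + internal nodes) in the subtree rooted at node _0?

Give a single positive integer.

Newick: (A,(H,(U,B,F,V),J),K);
Locate _0: it is the '(' at position 0 (the 1st '(' reading left to right).
Query: subtree rooted at _0
_0: subtree_size = 1 + 10
  A: subtree_size = 1 + 0
  _1: subtree_size = 1 + 7
    H: subtree_size = 1 + 0
    _2: subtree_size = 1 + 4
      U: subtree_size = 1 + 0
      B: subtree_size = 1 + 0
      F: subtree_size = 1 + 0
      V: subtree_size = 1 + 0
    J: subtree_size = 1 + 0
  K: subtree_size = 1 + 0
Total subtree size of _0: 11

Answer: 11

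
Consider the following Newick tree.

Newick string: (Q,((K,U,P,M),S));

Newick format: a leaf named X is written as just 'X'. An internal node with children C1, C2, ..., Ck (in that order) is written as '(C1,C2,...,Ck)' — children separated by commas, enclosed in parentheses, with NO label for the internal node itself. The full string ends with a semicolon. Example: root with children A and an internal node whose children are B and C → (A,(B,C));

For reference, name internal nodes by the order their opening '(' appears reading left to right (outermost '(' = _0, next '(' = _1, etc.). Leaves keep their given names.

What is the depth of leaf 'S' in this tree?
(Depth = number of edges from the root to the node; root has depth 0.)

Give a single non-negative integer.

Newick: (Q,((K,U,P,M),S));
Naming internals by '(' encounter order: outermost '(' = _0, next = _1, ...
Query node: S
Path from root: _0 -> _1 -> S
Depth of S: 2 (number of edges from root)

Answer: 2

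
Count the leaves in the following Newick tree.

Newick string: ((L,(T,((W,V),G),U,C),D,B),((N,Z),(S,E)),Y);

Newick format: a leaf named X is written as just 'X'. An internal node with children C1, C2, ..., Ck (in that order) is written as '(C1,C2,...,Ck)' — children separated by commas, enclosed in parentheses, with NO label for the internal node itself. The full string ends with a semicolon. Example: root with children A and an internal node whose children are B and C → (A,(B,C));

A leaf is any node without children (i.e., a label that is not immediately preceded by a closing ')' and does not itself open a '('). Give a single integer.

Answer: 14

Derivation:
Newick: ((L,(T,((W,V),G),U,C),D,B),((N,Z),(S,E)),Y);
Scan left-to-right; a leaf is any maximal label run not followed by '(':
  pos 2: leaf 'L' → count = 1
  pos 5: leaf 'T' → count = 2
  pos 9: leaf 'W' → count = 3
  pos 11: leaf 'V' → count = 4
  pos 14: leaf 'G' → count = 5
  pos 17: leaf 'U' → count = 6
  pos 19: leaf 'C' → count = 7
  pos 22: leaf 'D' → count = 8
  pos 24: leaf 'B' → count = 9
  pos 29: leaf 'N' → count = 10
  pos 31: leaf 'Z' → count = 11
  pos 35: leaf 'S' → count = 12
  pos 37: leaf 'E' → count = 13
  pos 41: leaf 'Y' → count = 14
Total leaves: 14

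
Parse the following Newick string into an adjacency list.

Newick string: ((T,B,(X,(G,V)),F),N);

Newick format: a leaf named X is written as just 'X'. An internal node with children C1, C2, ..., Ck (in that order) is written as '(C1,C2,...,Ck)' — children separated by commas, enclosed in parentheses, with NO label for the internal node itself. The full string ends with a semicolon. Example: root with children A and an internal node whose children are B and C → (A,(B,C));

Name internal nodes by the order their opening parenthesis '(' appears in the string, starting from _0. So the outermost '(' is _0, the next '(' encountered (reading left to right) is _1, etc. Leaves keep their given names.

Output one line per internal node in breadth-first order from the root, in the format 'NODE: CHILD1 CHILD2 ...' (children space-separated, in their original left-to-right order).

Input: ((T,B,(X,(G,V)),F),N);
Scanning left-to-right, naming '(' by encounter order:
  pos 0: '(' -> open internal node _0 (depth 1)
  pos 1: '(' -> open internal node _1 (depth 2)
  pos 6: '(' -> open internal node _2 (depth 3)
  pos 9: '(' -> open internal node _3 (depth 4)
  pos 13: ')' -> close internal node _3 (now at depth 3)
  pos 14: ')' -> close internal node _2 (now at depth 2)
  pos 17: ')' -> close internal node _1 (now at depth 1)
  pos 20: ')' -> close internal node _0 (now at depth 0)
Total internal nodes: 4
BFS adjacency from root:
  _0: _1 N
  _1: T B _2 F
  _2: X _3
  _3: G V

Answer: _0: _1 N
_1: T B _2 F
_2: X _3
_3: G V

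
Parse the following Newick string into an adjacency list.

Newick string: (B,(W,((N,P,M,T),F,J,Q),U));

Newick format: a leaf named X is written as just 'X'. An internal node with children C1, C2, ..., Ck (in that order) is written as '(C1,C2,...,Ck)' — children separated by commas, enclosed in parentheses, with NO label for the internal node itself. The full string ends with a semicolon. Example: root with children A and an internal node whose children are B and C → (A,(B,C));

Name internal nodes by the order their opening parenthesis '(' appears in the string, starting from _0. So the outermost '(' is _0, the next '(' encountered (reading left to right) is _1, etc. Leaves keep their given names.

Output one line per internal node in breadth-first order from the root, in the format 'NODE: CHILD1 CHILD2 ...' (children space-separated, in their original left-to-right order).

Input: (B,(W,((N,P,M,T),F,J,Q),U));
Scanning left-to-right, naming '(' by encounter order:
  pos 0: '(' -> open internal node _0 (depth 1)
  pos 3: '(' -> open internal node _1 (depth 2)
  pos 6: '(' -> open internal node _2 (depth 3)
  pos 7: '(' -> open internal node _3 (depth 4)
  pos 15: ')' -> close internal node _3 (now at depth 3)
  pos 22: ')' -> close internal node _2 (now at depth 2)
  pos 25: ')' -> close internal node _1 (now at depth 1)
  pos 26: ')' -> close internal node _0 (now at depth 0)
Total internal nodes: 4
BFS adjacency from root:
  _0: B _1
  _1: W _2 U
  _2: _3 F J Q
  _3: N P M T

Answer: _0: B _1
_1: W _2 U
_2: _3 F J Q
_3: N P M T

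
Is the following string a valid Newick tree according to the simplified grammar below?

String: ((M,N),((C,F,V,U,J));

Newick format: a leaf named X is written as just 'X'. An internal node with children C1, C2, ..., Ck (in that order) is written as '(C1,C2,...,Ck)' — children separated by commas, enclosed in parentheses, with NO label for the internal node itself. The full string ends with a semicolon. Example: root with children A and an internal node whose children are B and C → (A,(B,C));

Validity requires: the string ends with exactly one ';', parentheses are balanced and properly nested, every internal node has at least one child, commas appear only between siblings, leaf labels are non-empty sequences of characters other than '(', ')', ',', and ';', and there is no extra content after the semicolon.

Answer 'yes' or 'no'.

Answer: no

Derivation:
Input: ((M,N),((C,F,V,U,J));
Paren balance: 4 '(' vs 3 ')' MISMATCH
Ends with single ';': True
Full parse: FAILS (expected , or ) at pos 20)
Valid: False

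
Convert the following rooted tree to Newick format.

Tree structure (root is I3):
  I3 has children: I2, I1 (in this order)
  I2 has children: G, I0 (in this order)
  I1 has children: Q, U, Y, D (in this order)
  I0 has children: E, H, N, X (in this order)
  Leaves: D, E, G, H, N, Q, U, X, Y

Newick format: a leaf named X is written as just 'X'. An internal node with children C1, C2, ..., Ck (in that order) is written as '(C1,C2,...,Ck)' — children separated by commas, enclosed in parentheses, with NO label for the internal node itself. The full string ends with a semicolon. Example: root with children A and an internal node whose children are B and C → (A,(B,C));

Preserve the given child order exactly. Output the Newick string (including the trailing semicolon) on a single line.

Answer: ((G,(E,H,N,X)),(Q,U,Y,D));

Derivation:
internal I3 with children ['I2', 'I1']
  internal I2 with children ['G', 'I0']
    leaf 'G' → 'G'
    internal I0 with children ['E', 'H', 'N', 'X']
      leaf 'E' → 'E'
      leaf 'H' → 'H'
      leaf 'N' → 'N'
      leaf 'X' → 'X'
    → '(E,H,N,X)'
  → '(G,(E,H,N,X))'
  internal I1 with children ['Q', 'U', 'Y', 'D']
    leaf 'Q' → 'Q'
    leaf 'U' → 'U'
    leaf 'Y' → 'Y'
    leaf 'D' → 'D'
  → '(Q,U,Y,D)'
→ '((G,(E,H,N,X)),(Q,U,Y,D))'
Final: ((G,(E,H,N,X)),(Q,U,Y,D));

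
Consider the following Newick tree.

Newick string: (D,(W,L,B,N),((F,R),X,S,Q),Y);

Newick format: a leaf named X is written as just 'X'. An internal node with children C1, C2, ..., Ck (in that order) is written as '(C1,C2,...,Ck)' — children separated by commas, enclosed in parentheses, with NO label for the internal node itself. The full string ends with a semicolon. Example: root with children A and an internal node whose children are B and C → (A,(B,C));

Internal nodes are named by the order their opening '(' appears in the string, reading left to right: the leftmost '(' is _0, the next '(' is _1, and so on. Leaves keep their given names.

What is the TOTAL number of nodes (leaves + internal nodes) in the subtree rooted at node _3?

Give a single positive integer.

Newick: (D,(W,L,B,N),((F,R),X,S,Q),Y);
Locate _3: it is the '(' at position 14 (the 4th '(' reading left to right).
Query: subtree rooted at _3
_3: subtree_size = 1 + 2
  F: subtree_size = 1 + 0
  R: subtree_size = 1 + 0
Total subtree size of _3: 3

Answer: 3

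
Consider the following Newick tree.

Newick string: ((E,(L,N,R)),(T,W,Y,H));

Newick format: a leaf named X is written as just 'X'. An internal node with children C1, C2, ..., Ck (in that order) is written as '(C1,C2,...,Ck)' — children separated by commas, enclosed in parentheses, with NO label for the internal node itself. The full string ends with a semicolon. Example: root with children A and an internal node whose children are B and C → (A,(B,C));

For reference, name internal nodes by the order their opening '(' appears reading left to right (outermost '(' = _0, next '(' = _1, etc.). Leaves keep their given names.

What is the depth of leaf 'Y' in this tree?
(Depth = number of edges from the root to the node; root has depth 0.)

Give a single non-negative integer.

Answer: 2

Derivation:
Newick: ((E,(L,N,R)),(T,W,Y,H));
Naming internals by '(' encounter order: outermost '(' = _0, next = _1, ...
Query node: Y
Path from root: _0 -> _3 -> Y
Depth of Y: 2 (number of edges from root)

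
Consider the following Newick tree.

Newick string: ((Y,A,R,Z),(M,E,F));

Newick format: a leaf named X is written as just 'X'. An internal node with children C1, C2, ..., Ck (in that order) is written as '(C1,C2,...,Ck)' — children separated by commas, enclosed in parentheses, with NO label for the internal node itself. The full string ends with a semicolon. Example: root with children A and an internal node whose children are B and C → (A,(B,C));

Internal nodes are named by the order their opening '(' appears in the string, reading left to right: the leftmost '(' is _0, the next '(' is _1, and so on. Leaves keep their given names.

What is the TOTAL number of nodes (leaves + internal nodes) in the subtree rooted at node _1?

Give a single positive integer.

Newick: ((Y,A,R,Z),(M,E,F));
Locate _1: it is the '(' at position 1 (the 2nd '(' reading left to right).
Query: subtree rooted at _1
_1: subtree_size = 1 + 4
  Y: subtree_size = 1 + 0
  A: subtree_size = 1 + 0
  R: subtree_size = 1 + 0
  Z: subtree_size = 1 + 0
Total subtree size of _1: 5

Answer: 5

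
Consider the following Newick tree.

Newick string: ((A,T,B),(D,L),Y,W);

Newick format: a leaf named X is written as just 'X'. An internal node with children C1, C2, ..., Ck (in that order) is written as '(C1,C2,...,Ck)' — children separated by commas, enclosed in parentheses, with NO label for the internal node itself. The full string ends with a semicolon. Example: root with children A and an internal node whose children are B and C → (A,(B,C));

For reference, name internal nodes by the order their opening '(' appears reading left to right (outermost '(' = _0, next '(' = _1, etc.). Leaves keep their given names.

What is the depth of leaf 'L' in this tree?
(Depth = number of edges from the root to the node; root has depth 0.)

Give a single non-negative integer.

Answer: 2

Derivation:
Newick: ((A,T,B),(D,L),Y,W);
Naming internals by '(' encounter order: outermost '(' = _0, next = _1, ...
Query node: L
Path from root: _0 -> _2 -> L
Depth of L: 2 (number of edges from root)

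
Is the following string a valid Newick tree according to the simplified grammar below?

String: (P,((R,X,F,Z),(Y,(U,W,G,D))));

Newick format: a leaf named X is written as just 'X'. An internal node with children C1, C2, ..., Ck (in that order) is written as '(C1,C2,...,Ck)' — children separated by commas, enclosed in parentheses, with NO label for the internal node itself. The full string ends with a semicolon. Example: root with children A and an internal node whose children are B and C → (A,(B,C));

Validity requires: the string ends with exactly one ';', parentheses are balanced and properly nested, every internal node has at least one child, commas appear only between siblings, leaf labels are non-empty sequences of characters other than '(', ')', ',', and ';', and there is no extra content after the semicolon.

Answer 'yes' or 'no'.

Answer: yes

Derivation:
Input: (P,((R,X,F,Z),(Y,(U,W,G,D))));
Paren balance: 5 '(' vs 5 ')' OK
Ends with single ';': True
Full parse: OK
Valid: True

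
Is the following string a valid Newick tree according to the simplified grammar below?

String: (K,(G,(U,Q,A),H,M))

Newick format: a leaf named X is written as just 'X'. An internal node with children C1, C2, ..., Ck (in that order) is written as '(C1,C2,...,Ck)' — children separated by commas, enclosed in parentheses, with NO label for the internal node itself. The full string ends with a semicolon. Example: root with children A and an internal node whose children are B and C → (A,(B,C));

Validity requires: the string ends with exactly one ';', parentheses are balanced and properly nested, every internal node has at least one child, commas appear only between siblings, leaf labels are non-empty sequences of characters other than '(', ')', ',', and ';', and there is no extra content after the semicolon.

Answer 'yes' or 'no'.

Input: (K,(G,(U,Q,A),H,M))
Paren balance: 3 '(' vs 3 ')' OK
Ends with single ';': False
Full parse: FAILS (must end with ;)
Valid: False

Answer: no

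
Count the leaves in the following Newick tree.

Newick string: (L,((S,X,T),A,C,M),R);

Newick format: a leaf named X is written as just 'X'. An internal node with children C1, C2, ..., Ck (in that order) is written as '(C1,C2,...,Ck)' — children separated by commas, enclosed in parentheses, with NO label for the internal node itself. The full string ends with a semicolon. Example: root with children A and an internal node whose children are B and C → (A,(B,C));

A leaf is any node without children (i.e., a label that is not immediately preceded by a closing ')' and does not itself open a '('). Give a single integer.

Newick: (L,((S,X,T),A,C,M),R);
Scan left-to-right; a leaf is any maximal label run not followed by '(':
  pos 1: leaf 'L' → count = 1
  pos 5: leaf 'S' → count = 2
  pos 7: leaf 'X' → count = 3
  pos 9: leaf 'T' → count = 4
  pos 12: leaf 'A' → count = 5
  pos 14: leaf 'C' → count = 6
  pos 16: leaf 'M' → count = 7
  pos 19: leaf 'R' → count = 8
Total leaves: 8

Answer: 8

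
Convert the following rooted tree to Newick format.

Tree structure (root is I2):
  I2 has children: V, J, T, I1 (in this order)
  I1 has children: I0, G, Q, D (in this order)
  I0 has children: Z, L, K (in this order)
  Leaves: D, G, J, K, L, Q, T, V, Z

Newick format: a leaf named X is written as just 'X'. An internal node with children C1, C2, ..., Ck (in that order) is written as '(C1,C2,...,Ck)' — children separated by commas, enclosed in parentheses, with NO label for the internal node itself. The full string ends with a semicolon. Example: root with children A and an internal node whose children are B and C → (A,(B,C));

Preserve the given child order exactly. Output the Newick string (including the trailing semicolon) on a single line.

internal I2 with children ['V', 'J', 'T', 'I1']
  leaf 'V' → 'V'
  leaf 'J' → 'J'
  leaf 'T' → 'T'
  internal I1 with children ['I0', 'G', 'Q', 'D']
    internal I0 with children ['Z', 'L', 'K']
      leaf 'Z' → 'Z'
      leaf 'L' → 'L'
      leaf 'K' → 'K'
    → '(Z,L,K)'
    leaf 'G' → 'G'
    leaf 'Q' → 'Q'
    leaf 'D' → 'D'
  → '((Z,L,K),G,Q,D)'
→ '(V,J,T,((Z,L,K),G,Q,D))'
Final: (V,J,T,((Z,L,K),G,Q,D));

Answer: (V,J,T,((Z,L,K),G,Q,D));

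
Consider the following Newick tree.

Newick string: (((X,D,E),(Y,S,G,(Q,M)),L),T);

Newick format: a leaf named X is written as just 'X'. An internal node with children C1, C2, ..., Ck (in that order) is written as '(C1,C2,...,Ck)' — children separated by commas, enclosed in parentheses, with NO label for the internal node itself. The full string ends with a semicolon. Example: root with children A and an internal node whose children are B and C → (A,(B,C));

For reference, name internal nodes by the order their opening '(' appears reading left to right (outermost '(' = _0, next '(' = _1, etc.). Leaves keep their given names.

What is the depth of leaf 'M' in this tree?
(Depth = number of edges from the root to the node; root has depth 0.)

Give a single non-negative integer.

Newick: (((X,D,E),(Y,S,G,(Q,M)),L),T);
Naming internals by '(' encounter order: outermost '(' = _0, next = _1, ...
Query node: M
Path from root: _0 -> _1 -> _3 -> _4 -> M
Depth of M: 4 (number of edges from root)

Answer: 4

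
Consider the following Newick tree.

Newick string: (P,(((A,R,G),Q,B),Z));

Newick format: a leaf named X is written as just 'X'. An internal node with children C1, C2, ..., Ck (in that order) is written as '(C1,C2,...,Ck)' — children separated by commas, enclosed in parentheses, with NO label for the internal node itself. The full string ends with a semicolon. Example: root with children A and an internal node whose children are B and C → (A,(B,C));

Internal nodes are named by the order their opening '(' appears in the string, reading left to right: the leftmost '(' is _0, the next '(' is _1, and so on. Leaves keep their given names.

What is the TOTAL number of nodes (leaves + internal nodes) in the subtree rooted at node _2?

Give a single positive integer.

Newick: (P,(((A,R,G),Q,B),Z));
Locate _2: it is the '(' at position 4 (the 3rd '(' reading left to right).
Query: subtree rooted at _2
_2: subtree_size = 1 + 6
  _3: subtree_size = 1 + 3
    A: subtree_size = 1 + 0
    R: subtree_size = 1 + 0
    G: subtree_size = 1 + 0
  Q: subtree_size = 1 + 0
  B: subtree_size = 1 + 0
Total subtree size of _2: 7

Answer: 7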